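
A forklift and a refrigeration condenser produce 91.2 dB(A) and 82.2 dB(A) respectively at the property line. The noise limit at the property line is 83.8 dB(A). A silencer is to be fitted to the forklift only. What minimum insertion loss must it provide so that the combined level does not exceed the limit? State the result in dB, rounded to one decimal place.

Fixed contribution from the other source: Σ 10^(L/10) = 10^(82.2/10) = 1.660e+08 (82.20 dB(A)).
To meet 83.8 dB(A) overall, the treated forklift may contribute at most 10^(83.8/10) − 1.660e+08 = 7.392e+07, i.e. 78.69 dB(A).
So the forklift must be reduced from 91.2 to 78.69 dB(A): IL = 12.51 dB.

12.5 dB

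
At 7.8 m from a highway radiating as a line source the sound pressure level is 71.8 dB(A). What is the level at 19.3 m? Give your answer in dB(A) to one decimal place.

67.9 dB(A)

For a line source, L₂ = L₁ − 10·log₁₀(r₂/r₁).
L₂ = 71.8 − 10·log₁₀(19.3/7.8) = 71.8 − 3.935 = 67.87 dB(A).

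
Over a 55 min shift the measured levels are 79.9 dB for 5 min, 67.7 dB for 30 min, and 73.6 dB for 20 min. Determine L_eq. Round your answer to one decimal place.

73.1 dB

The energy average is taken in the linear domain: L_eq = 10·log₁₀[(Σ tᵢ·10^(Lᵢ/10))/T], T = 55 min.
Σ tᵢ·10^(Lᵢ/10) = 5·10^(79.9/10) + 30·10^(67.7/10) + 20·10^(73.6/10) = 1.123e+09.
L_eq = 10·log₁₀(1.123e+09/55) = 73.10 dB.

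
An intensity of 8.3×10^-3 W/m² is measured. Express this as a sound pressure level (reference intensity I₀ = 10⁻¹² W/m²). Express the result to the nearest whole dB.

I/I₀ = 8.3×10^-3/10⁻¹² = 8.3×10^9, and L = 10·log₁₀(I/I₀).
L = 10·(0.9191 + 9) = 99.19 dB.

99 dB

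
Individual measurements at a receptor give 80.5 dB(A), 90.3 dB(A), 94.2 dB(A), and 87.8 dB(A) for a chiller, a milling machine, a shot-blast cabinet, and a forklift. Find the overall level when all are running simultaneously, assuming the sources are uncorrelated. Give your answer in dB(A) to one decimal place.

96.5 dB(A)

Incoherent sources combine by intensity addition: L_total = 10·log₁₀(Σ 10^(L_i/10)).
Σ 10^(L/10) = 10^(80.5/10) + 10^(90.3/10) + 10^(94.2/10) + 10^(87.8/10) = 4.417e+09.
L_total = 10·log₁₀(4.417e+09) = 96.45 dB(A).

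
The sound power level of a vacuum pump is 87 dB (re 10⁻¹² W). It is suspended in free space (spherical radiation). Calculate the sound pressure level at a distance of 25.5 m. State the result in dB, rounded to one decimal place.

47.9 dB

The power spreads over a sphere of area 4π·r², so L_p = L_w − 10·log₁₀(4π·r²).
4π·r² = 8171 m², 10·log₁₀ of that is 39.123 dB.
L_p = 87 − 39.123 = 47.88 dB.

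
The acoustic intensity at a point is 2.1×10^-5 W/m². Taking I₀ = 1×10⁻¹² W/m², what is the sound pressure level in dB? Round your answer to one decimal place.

Dividing by I₀ shifts the exponent by 12: I/I₀ = 2.1×10^7.
L = 10·(0.3222 + 7) = 73.22 dB.

73.2 dB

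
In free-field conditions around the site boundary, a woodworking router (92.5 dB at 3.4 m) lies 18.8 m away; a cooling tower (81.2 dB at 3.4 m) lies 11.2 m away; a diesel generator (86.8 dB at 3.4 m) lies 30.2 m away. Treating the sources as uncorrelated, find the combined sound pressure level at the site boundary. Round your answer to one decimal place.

78.8 dB

Apply inverse-square spreading to bring every level to the receiver, then sum 10^(L/10).
woodworking router: 92.5 − 20·log₁₀(18.8/3.4) = 92.5 − 14.85 = 77.65 dB.
cooling tower: 81.2 − 20·log₁₀(11.2/3.4) = 81.2 − 10.35 = 70.85 dB.
diesel generator: 86.8 − 20·log₁₀(30.2/3.4) = 86.8 − 18.97 = 67.83 dB.
Σ 10^(L/10) = 7.638e+07 → L_total = 10·log₁₀(7.638e+07) = 78.83 dB.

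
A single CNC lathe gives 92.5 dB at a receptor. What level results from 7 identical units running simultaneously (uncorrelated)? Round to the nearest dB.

L_total = L₁ + 10·log₁₀ N for N identical incoherent sources.
L_total = 92.5 + 10·log₁₀(7) = 92.5 + 8.451 = 100.95 dB.

101 dB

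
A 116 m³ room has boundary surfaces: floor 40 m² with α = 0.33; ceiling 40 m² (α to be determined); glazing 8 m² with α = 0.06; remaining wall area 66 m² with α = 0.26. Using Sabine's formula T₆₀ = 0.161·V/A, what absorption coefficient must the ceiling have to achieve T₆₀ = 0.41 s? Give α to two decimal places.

From T₆₀ = 0.161·V/A, the target T₆₀ = 0.41 s needs A = 0.161·116/0.41 = 45.55 m².
Absorption from the other surfaces = 40·0.33 + 8·0.06 + 66·0.26 = 30.84 m², so the ceiling must supply 14.71 m² over 40 m².
α = 14.71/40 = 0.368.

0.37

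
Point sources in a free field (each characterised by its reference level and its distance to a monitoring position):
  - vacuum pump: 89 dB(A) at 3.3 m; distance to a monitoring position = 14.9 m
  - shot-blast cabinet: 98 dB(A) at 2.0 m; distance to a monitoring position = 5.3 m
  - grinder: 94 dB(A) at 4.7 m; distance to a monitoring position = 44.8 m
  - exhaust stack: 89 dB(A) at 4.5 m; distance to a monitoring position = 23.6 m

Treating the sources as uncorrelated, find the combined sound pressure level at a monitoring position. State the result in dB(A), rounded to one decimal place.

Propagate each source to the receiver with L = L_ref − 20·log₁₀(r/r_ref), then add intensities.
vacuum pump: 89 − 20·log₁₀(14.9/3.3) = 89 − 13.09 = 75.91 dB(A).
shot-blast cabinet: 98 − 20·log₁₀(5.3/2.0) = 98 − 8.46 = 89.54 dB(A).
grinder: 94 − 20·log₁₀(44.8/4.7) = 94 − 19.58 = 74.42 dB(A).
exhaust stack: 89 − 20·log₁₀(23.6/4.5) = 89 − 14.39 = 74.61 dB(A).
Σ 10^(L/10) = 9.940e+08 → L_total = 10·log₁₀(9.940e+08) = 89.97 dB(A).

90.0 dB(A)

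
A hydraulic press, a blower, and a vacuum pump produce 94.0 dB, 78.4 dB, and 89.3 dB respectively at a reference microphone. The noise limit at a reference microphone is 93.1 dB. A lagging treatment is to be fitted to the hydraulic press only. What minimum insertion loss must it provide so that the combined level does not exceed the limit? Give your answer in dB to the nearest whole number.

4 dB

The untreated sources together contribute 10^(78.4/10) + 10^(89.3/10) = 9.203e+08, i.e. 89.64 dB.
The limit corresponds to 10^(93.1/10) = 2.042e+09; subtracting the fixed part leaves 1.121e+09 for the hydraulic press, i.e. 90.50 dB.
So the hydraulic press must be reduced from 94.0 to 90.50 dB: IL = 3.50 dB.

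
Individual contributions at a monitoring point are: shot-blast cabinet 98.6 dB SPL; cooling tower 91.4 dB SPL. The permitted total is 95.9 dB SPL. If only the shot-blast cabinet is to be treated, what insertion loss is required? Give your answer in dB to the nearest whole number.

5 dB

Fixed contribution from the other source: Σ 10^(L/10) = 10^(91.4/10) = 1.380e+09 (91.40 dB SPL).
The limit corresponds to 10^(95.9/10) = 3.890e+09; subtracting the fixed part leaves 2.510e+09 for the shot-blast cabinet, i.e. 94.00 dB SPL.
Required insertion loss = 98.6 − 94.00 = 4.60 dB.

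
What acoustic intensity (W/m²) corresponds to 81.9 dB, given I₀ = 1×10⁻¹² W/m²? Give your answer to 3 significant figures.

I/I₀ = 10^(81.9/10) = 1.549e+08, so I = 1.549e+08 × 10⁻¹² W/m².

0.000155 W/m²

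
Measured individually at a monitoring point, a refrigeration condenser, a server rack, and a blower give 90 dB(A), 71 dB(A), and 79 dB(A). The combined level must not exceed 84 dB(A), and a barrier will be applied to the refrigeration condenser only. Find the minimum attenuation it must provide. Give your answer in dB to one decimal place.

8.0 dB

The untreated sources together contribute 10^(71/10) + 10^(79/10) = 9.202e+07, i.e. 79.64 dB(A).
To meet 84 dB(A) overall, the treated refrigeration condenser may contribute at most 10^(84/10) − 9.202e+07 = 1.592e+08, i.e. 82.02 dB(A).
So the refrigeration condenser must be reduced from 90 to 82.02 dB(A): IL = 7.98 dB.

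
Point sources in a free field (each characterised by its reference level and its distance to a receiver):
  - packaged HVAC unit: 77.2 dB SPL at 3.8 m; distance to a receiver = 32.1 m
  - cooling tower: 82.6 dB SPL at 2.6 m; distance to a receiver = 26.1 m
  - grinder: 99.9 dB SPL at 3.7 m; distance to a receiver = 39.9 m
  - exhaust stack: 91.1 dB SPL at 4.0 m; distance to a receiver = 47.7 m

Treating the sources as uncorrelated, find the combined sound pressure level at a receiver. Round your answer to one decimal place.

79.8 dB SPL

First find each source's level at the receiver (point-source: −20·log₁₀(r/r_ref)), then combine on an intensity basis.
packaged HVAC unit: 77.2 − 20·log₁₀(32.1/3.8) = 77.2 − 18.53 = 58.67 dB SPL.
cooling tower: 82.6 − 20·log₁₀(26.1/2.6) = 82.6 − 20.03 = 62.57 dB SPL.
grinder: 99.9 − 20·log₁₀(39.9/3.7) = 99.9 − 20.66 = 79.24 dB SPL.
exhaust stack: 91.1 − 20·log₁₀(47.7/4.0) = 91.1 − 21.53 = 69.57 dB SPL.
Σ 10^(L/10) = 9.563e+07 → L_total = 10·log₁₀(9.563e+07) = 79.81 dB SPL.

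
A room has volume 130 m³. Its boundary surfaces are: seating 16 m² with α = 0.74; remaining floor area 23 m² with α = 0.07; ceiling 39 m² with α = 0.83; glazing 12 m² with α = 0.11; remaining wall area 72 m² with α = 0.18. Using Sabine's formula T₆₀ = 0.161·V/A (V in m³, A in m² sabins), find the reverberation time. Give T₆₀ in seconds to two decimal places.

Summing Sᵢαᵢ: 16·0.74 + 23·0.07 + 39·0.83 + 12·0.11 + 72·0.18 = 60.10 m².
T₆₀ = 0.161 × 130 / 60.10 = 0.348 s.

0.35 s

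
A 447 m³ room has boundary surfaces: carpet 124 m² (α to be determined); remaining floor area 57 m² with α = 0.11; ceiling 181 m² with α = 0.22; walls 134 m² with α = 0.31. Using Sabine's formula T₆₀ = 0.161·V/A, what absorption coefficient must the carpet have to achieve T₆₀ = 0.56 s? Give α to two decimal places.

Required total absorption A = 0.161·447/0.56 = 128.51 m².
Absorption from the other surfaces = 57·0.11 + 181·0.22 + 134·0.31 = 87.63 m², so the carpet must supply 40.88 m² over 124 m².
α = 40.88/124 = 0.330.

0.33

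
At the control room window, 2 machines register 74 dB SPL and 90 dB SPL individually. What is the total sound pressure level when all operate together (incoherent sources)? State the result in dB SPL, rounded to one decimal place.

90.1 dB SPL

Incoherent sources combine by intensity addition: L_total = 10·log₁₀(Σ 10^(L_i/10)).
Σ 10^(L/10) = 10^(74/10) + 10^(90/10) = 1.025e+09.
L_total = 10·log₁₀(1.025e+09) = 90.11 dB SPL.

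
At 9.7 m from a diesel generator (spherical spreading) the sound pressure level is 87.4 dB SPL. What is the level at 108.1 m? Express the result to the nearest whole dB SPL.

66 dB SPL

For a point source, L₂ = L₁ − 20·log₁₀(r₂/r₁).
L₂ = 87.4 − 20·log₁₀(108.1/9.7) = 87.4 − 20.941 = 66.46 dB SPL.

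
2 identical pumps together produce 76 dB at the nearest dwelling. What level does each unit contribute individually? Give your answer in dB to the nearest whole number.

73 dB

Dividing the total intensity by 2 lowers the level by 10·log₁₀ 2 = 3.010 dB: L₁ = 76 − 3.010.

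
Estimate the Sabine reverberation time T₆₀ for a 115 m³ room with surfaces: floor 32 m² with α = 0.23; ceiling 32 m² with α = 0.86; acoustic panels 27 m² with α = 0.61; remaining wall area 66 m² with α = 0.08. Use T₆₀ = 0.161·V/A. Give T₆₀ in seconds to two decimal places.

0.33 s

Summing Sᵢαᵢ: 32·0.23 + 32·0.86 + 27·0.61 + 66·0.08 = 56.63 m².
T₆₀ = 0.161·V/A = 0.161·115/56.63 = 0.327 s.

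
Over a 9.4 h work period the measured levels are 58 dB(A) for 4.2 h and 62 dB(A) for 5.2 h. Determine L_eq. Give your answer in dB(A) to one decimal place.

60.6 dB(A)

Weight each interval's intensity by its duration and average over T = 9.4 h:
Σ tᵢ·10^(Lᵢ/10) = 4.2·10^(58/10) + 5.2·10^(62/10) = 1.089e+07.
L_eq = 10·log₁₀(1.089e+07/9.4) = 60.64 dB(A).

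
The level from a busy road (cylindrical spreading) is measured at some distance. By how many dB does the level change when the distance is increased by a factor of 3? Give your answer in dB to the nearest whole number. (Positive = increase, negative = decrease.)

-5 dB

Line-source spreading: ΔL = −10·log₁₀(r₂/r₁).
ΔL = −10·log₁₀(3) = -4.77 dB.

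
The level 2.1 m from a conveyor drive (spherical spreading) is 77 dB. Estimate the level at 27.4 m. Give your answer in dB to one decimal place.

For a point source, L₂ = L₁ − 20·log₁₀(r₂/r₁).
L₂ = 77 − 20·log₁₀(27.4/2.1) = 77 − 22.311 = 54.69 dB.

54.7 dB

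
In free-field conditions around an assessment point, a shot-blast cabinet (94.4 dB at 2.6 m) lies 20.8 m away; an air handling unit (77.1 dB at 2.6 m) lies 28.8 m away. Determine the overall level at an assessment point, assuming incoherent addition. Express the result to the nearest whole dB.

Propagate each source to the receiver with L = L_ref − 20·log₁₀(r/r_ref), then add intensities.
shot-blast cabinet: 94.4 − 20·log₁₀(20.8/2.6) = 94.4 − 18.06 = 76.34 dB.
air handling unit: 77.1 − 20·log₁₀(28.8/2.6) = 77.1 − 20.89 = 56.21 dB.
Σ 10^(L/10) = 4.345e+07 → L_total = 10·log₁₀(4.345e+07) = 76.38 dB.

76 dB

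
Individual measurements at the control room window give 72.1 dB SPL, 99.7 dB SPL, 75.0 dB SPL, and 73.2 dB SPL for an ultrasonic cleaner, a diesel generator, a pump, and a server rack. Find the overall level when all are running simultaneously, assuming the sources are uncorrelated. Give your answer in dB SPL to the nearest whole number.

100 dB SPL

For uncorrelated sources the intensities add, so convert each level to linear form, sum, and take 10·log₁₀ of the total.
Σ 10^(L/10) = 10^(72.1/10) + 10^(99.7/10) + 10^(75.0/10) + 10^(73.2/10) = 9.401e+09.
L_total = 10·log₁₀(9.401e+09) = 99.73 dB SPL.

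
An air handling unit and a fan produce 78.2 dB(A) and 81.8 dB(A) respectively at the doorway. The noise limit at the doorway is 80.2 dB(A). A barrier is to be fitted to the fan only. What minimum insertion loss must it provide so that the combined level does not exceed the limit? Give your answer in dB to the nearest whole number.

6 dB

The untreated sources together contribute 10^(78.2/10) = 6.607e+07, i.e. 78.20 dB(A).
The limit corresponds to 10^(80.2/10) = 1.047e+08; subtracting the fixed part leaves 3.864e+07 for the fan, i.e. 75.87 dB(A).
So the fan must be reduced from 81.8 to 75.87 dB(A): IL = 5.93 dB.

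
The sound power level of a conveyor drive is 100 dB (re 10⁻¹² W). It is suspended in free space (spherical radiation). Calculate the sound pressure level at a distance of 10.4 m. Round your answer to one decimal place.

Free-field spherical radiation: L_p = L_w − 10·log₁₀(4π·r²), r = 10.4 m.
4π·r² = 1359 m², 10·log₁₀ of that is 31.333 dB.
L_p = 100 − 31.333 = 68.67 dB.

68.7 dB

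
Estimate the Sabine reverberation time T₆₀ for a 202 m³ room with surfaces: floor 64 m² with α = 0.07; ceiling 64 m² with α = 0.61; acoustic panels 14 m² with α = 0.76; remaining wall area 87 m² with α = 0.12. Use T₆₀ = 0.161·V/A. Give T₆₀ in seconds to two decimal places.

Total absorption A = 64·0.07 + 64·0.61 + 14·0.76 + 87·0.12 = 64.60 m² sabins.
T₆₀ = 0.161·V/A = 0.161·202/64.60 = 0.503 s.

0.50 s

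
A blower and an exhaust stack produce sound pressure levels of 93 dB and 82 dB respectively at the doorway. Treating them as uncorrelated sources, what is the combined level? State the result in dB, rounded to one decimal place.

For uncorrelated sources the intensities add, so convert each level to linear form, sum, and take 10·log₁₀ of the total.
Σ 10^(L/10) = 10^(93/10) + 10^(82/10) = 2.154e+09.
L_total = 10·log₁₀(2.154e+09) = 93.33 dB.

93.3 dB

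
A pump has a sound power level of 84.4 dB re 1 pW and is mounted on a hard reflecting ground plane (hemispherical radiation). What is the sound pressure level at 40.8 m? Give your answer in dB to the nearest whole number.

44 dB

L_p = L_w − 10·log₁₀(2π·r²) with r = 40.8 m.
2π·r² = 1.046e+04 m², 10·log₁₀ of that is 40.195 dB.
L_p = 84.4 − 40.195 = 44.20 dB.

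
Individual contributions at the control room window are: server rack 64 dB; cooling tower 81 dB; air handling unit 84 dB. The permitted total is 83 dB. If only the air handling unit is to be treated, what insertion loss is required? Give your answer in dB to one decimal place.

Everything except the air handling unit sums to 10^(64/10) + 10^(81/10) = 1.284e+08 in linear terms, 81.09 dB.
The limit corresponds to 10^(83/10) = 1.995e+08; subtracting the fixed part leaves 7.112e+07 for the air handling unit, i.e. 78.52 dB.
Required insertion loss = 84 − 78.52 = 5.48 dB.

5.5 dB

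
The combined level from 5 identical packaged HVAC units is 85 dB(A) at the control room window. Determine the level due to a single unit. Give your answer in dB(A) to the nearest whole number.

78 dB(A)

For N identical incoherent sources L_total = L₁ + 10·log₁₀ N, so L₁ = 85 − 10·log₁₀(5) = 85 − 6.990.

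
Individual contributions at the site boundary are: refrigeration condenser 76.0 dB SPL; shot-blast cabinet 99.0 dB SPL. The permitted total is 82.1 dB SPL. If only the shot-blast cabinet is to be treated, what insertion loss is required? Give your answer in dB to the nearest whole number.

The untreated sources together contribute 10^(76.0/10) = 3.981e+07, i.e. 76.00 dB SPL.
To meet 82.1 dB SPL overall, the treated shot-blast cabinet may contribute at most 10^(82.1/10) − 3.981e+07 = 1.224e+08, i.e. 80.88 dB SPL.
So the shot-blast cabinet must be reduced from 99.0 to 80.88 dB SPL: IL = 18.12 dB.

18 dB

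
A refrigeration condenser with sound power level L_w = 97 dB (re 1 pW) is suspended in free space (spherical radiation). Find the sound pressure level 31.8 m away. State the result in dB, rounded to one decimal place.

56.0 dB

The power spreads over a sphere of area 4π·r², so L_p = L_w − 10·log₁₀(4π·r²).
4π·r² = 1.271e+04 m², 10·log₁₀ of that is 41.041 dB.
L_p = 97 − 41.041 = 55.96 dB.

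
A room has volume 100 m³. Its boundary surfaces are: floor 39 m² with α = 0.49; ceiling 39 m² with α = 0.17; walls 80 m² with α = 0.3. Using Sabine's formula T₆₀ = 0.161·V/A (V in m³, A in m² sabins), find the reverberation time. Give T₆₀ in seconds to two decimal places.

Total absorption A = 39·0.49 + 39·0.17 + 80·0.3 = 49.74 m² sabins.
T₆₀ = 0.161 × 100 / 49.74 = 0.324 s.

0.32 s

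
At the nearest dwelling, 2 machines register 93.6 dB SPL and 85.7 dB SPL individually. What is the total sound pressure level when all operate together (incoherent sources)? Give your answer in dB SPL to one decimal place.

Incoherent sources combine by intensity addition: L_total = 10·log₁₀(Σ 10^(L_i/10)).
Σ 10^(L/10) = 10^(93.6/10) + 10^(85.7/10) = 2.662e+09.
L_total = 10·log₁₀(2.662e+09) = 94.25 dB SPL.

94.3 dB SPL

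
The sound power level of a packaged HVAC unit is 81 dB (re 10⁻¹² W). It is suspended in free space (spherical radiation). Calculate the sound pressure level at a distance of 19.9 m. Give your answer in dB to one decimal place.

L_p = L_w − 10·log₁₀(4π·r²) with r = 19.9 m.
4π·r² = 4976 m², 10·log₁₀ of that is 36.969 dB.
L_p = 81 − 36.969 = 44.03 dB.

44.0 dB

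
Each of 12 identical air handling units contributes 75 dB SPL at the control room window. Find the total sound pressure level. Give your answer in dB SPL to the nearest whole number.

L_total = L₁ + 10·log₁₀ N for N identical incoherent sources.
L_total = 75 + 10·log₁₀(12) = 75 + 10.792 = 85.79 dB SPL.

86 dB SPL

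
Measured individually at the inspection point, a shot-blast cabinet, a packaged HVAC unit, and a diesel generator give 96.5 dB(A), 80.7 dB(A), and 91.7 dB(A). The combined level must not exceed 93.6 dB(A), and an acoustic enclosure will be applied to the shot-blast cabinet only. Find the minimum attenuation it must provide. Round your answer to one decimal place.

The untreated sources together contribute 10^(80.7/10) + 10^(91.7/10) = 1.597e+09, i.e. 92.03 dB(A).
The limit corresponds to 10^(93.6/10) = 2.291e+09; subtracting the fixed part leaves 6.943e+08 for the shot-blast cabinet, i.e. 88.42 dB(A).
Required insertion loss = 96.5 − 88.42 = 8.08 dB.

8.1 dB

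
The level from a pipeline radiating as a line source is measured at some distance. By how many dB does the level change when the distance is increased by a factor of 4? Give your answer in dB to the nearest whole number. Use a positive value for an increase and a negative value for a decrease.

-6 dB

With cylindrical spreading the level changes by −10·log₁₀(r₂/r₁).
ΔL = −10·log₁₀(4) = -6.02 dB.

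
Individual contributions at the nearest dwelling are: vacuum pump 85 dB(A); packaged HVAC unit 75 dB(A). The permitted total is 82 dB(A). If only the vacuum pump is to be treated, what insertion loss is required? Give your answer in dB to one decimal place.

4.0 dB

The untreated sources together contribute 10^(75/10) = 3.162e+07, i.e. 75.00 dB(A).
The limit corresponds to 10^(82/10) = 1.585e+08; subtracting the fixed part leaves 1.269e+08 for the vacuum pump, i.e. 81.03 dB(A).
Required insertion loss = 85 − 81.03 = 3.97 dB.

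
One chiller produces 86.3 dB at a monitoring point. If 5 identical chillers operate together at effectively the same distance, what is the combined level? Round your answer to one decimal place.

N identical incoherent sources raise the level by 10·log₁₀ N.
L_total = 86.3 + 10·log₁₀(5) = 86.3 + 6.990 = 93.29 dB.

93.3 dB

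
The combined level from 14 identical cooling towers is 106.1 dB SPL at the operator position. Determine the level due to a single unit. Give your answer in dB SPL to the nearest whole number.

14 equal contributions raise the level by 10·log₁₀ 14 = 11.461 dB, so each unit alone gives 106.1 − 11.461.

95 dB SPL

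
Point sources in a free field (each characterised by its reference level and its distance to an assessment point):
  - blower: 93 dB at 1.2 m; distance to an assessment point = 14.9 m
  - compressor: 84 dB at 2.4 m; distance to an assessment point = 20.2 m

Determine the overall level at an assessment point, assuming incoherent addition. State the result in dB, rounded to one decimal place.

Apply inverse-square spreading to bring every level to the receiver, then sum 10^(L/10).
blower: 93 − 20·log₁₀(14.9/1.2) = 93 − 21.88 = 71.12 dB.
compressor: 84 − 20·log₁₀(20.2/2.4) = 84 − 18.50 = 65.50 dB.
Σ 10^(L/10) = 1.649e+07 → L_total = 10·log₁₀(1.649e+07) = 72.17 dB.

72.2 dB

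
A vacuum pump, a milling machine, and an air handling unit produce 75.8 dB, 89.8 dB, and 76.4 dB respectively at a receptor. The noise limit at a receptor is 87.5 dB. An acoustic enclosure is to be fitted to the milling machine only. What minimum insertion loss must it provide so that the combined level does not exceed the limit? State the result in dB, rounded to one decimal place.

Fixed contribution from the other sources: Σ 10^(L/10) = 10^(75.8/10) + 10^(76.4/10) = 8.167e+07 (79.12 dB).
The limit corresponds to 10^(87.5/10) = 5.623e+08; subtracting the fixed part leaves 4.807e+08 for the milling machine, i.e. 86.82 dB.
So the milling machine must be reduced from 89.8 to 86.82 dB: IL = 2.98 dB.

3.0 dB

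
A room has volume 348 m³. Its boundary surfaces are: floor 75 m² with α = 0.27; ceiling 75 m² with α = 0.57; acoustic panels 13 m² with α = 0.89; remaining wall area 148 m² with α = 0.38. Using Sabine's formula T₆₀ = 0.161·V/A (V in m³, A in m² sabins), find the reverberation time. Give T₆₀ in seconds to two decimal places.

0.43 s

A = Σ Sᵢαᵢ = 75·0.27 + 75·0.57 + 13·0.89 + 148·0.38 = 130.81 m².
T₆₀ = 0.161·V/A = 0.161·348/130.81 = 0.428 s.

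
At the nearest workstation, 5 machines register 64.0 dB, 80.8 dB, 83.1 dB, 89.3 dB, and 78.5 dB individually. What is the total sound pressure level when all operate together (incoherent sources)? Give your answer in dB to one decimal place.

For uncorrelated sources the intensities add, so convert each level to linear form, sum, and take 10·log₁₀ of the total.
Σ 10^(L/10) = 10^(64.0/10) + 10^(80.8/10) + 10^(83.1/10) + 10^(89.3/10) + 10^(78.5/10) = 1.249e+09.
L_total = 10·log₁₀(1.249e+09) = 90.97 dB.

91.0 dB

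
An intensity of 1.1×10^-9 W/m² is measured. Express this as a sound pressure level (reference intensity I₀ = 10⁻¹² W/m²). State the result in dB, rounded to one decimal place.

30.4 dB

I/I₀ = 1.1×10^-9/10⁻¹² = 1.1×10^3, and L = 10·log₁₀(I/I₀).
L = 10·(0.0414 + 3) = 30.41 dB.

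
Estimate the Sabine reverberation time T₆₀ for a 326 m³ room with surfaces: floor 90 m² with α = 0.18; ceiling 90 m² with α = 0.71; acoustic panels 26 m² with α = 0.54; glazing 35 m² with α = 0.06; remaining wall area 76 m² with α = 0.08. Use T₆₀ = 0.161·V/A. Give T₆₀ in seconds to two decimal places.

0.51 s

A = Σ Sᵢαᵢ = 90·0.18 + 90·0.71 + 26·0.54 + 35·0.06 + 76·0.08 = 102.32 m².
T₆₀ = 0.161·V/A = 0.161·326/102.32 = 0.513 s.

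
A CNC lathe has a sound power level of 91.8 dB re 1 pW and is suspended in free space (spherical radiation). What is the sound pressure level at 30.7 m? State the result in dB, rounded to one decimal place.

51.1 dB

L_p = L_w − 10·log₁₀(4π·r²) with r = 30.7 m.
4π·r² = 1.184e+04 m², 10·log₁₀ of that is 40.735 dB.
L_p = 91.8 − 40.735 = 51.07 dB.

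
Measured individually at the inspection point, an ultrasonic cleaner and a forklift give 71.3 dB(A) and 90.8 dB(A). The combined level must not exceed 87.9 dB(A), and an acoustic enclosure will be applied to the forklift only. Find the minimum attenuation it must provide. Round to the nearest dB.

Fixed contribution from the other source: Σ 10^(L/10) = 10^(71.3/10) = 1.349e+07 (71.30 dB(A)).
The limit corresponds to 10^(87.9/10) = 6.166e+08; subtracting the fixed part leaves 6.031e+08 for the forklift, i.e. 87.80 dB(A).
So the forklift must be reduced from 90.8 to 87.80 dB(A): IL = 3.00 dB.

3 dB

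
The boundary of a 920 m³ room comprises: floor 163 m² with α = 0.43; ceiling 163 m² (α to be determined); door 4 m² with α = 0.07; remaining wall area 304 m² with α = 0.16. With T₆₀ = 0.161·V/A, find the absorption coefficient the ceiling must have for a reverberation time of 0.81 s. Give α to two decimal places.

A = 0.161·V/T₆₀ = 0.161·920/0.81 = 182.86 m² sabins.
Absorption from the other surfaces = 163·0.43 + 4·0.07 + 304·0.16 = 119.01 m², so the ceiling must supply 63.85 m² over 163 m².
α = 63.85/163 = 0.392.

0.39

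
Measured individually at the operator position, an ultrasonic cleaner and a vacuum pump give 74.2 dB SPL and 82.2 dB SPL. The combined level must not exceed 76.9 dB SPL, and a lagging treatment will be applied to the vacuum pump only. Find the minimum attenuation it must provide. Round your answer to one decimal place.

8.6 dB

Everything except the vacuum pump sums to 10^(74.2/10) = 2.630e+07 in linear terms, 74.20 dB SPL.
To meet 76.9 dB SPL overall, the treated vacuum pump may contribute at most 10^(76.9/10) − 2.630e+07 = 2.268e+07, i.e. 73.56 dB SPL.
So the vacuum pump must be reduced from 82.2 to 73.56 dB SPL: IL = 8.64 dB.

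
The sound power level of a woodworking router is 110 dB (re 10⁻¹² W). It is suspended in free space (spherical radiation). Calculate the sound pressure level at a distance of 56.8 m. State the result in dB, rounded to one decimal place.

The power spreads over a sphere of area 4π·r², so L_p = L_w − 10·log₁₀(4π·r²).
4π·r² = 4.054e+04 m², 10·log₁₀ of that is 46.079 dB.
L_p = 110 − 46.079 = 63.92 dB.

63.9 dB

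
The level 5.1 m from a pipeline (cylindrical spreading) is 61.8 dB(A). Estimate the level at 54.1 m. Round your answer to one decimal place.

Line-source attenuation: ΔL = 10·log₁₀(r₂/r₁) = 10·log₁₀(54.1/5.1) = 10.256 dB.
L₂ = 61.8 − 10·log₁₀(54.1/5.1) = 61.8 − 10.256 = 51.54 dB(A).

51.5 dB(A)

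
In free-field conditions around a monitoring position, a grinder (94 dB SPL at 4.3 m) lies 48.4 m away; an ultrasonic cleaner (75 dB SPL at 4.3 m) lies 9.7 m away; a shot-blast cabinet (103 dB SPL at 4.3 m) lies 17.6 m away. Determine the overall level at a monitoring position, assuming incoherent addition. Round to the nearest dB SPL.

Propagate each source to the receiver with L = L_ref − 20·log₁₀(r/r_ref), then add intensities.
grinder: 94 − 20·log₁₀(48.4/4.3) = 94 − 21.03 = 72.97 dB SPL.
ultrasonic cleaner: 75 − 20·log₁₀(9.7/4.3) = 75 − 7.07 = 67.93 dB SPL.
shot-blast cabinet: 103 − 20·log₁₀(17.6/4.3) = 103 − 12.24 = 90.76 dB SPL.
Σ 10^(L/10) = 1.217e+09 → L_total = 10·log₁₀(1.217e+09) = 90.85 dB SPL.

91 dB SPL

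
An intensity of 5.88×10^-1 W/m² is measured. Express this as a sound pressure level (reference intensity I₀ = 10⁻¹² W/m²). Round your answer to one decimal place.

117.7 dB

L = 10·log₁₀(I/I₀) = 10·log₁₀(5.88×10^-1/10⁻¹²) = 10·log₁₀(5.88×10^11).
L = 10·(0.7694 + 11) = 117.69 dB.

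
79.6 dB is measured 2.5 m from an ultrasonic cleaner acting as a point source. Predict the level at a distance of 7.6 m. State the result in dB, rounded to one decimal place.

69.9 dB

Spherical spreading from a point source gives a 20·log₁₀(r₂/r₁) drop.
L₂ = 79.6 − 20·log₁₀(7.6/2.5) = 79.6 − 9.657 = 69.94 dB.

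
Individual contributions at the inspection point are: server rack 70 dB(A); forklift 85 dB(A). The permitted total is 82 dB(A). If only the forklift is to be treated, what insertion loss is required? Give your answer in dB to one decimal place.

Fixed contribution from the other source: Σ 10^(L/10) = 10^(70/10) = 1.000e+07 (70.00 dB(A)).
To meet 82 dB(A) overall, the treated forklift may contribute at most 10^(82/10) − 1.000e+07 = 1.485e+08, i.e. 81.72 dB(A).
Required insertion loss = 85 − 81.72 = 3.28 dB.

3.3 dB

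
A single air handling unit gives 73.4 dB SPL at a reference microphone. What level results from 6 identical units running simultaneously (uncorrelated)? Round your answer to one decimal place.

81.2 dB SPL

L_total = L₁ + 10·log₁₀ N for N identical incoherent sources.
L_total = 73.4 + 10·log₁₀(6) = 73.4 + 7.782 = 81.18 dB SPL.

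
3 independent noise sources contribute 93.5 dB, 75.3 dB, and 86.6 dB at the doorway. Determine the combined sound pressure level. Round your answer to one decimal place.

94.4 dB

For uncorrelated sources the intensities add, so convert each level to linear form, sum, and take 10·log₁₀ of the total.
Σ 10^(L/10) = 10^(93.5/10) + 10^(75.3/10) + 10^(86.6/10) = 2.730e+09.
L_total = 10·log₁₀(2.730e+09) = 94.36 dB.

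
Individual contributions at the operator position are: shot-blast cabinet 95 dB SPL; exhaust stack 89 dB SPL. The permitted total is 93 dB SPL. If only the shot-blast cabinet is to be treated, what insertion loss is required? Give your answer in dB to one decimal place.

Fixed contribution from the other source: Σ 10^(L/10) = 10^(89/10) = 7.943e+08 (89.00 dB SPL).
The limit corresponds to 10^(93/10) = 1.995e+09; subtracting the fixed part leaves 1.201e+09 for the shot-blast cabinet, i.e. 90.80 dB SPL.
So the shot-blast cabinet must be reduced from 95 to 90.80 dB SPL: IL = 4.20 dB.

4.2 dB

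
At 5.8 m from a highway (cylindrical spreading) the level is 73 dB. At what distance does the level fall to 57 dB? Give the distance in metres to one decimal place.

230.9 m

Line-source spreading drops the level by 10·log₁₀(r₂/r₁); inverting, r₂/r₁ = 10^(ΔL/10).
r₂ = 5.8·10^((73−57)/10) = 5.8·10^(16.0/10) = 230.90 m.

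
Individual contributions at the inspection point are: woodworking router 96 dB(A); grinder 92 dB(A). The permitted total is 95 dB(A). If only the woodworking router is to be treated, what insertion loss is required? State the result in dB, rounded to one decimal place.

Fixed contribution from the other source: Σ 10^(L/10) = 10^(92/10) = 1.585e+09 (92.00 dB(A)).
To meet 95 dB(A) overall, the treated woodworking router may contribute at most 10^(95/10) − 1.585e+09 = 1.577e+09, i.e. 91.98 dB(A).
Required insertion loss = 96 − 91.98 = 4.02 dB.

4.0 dB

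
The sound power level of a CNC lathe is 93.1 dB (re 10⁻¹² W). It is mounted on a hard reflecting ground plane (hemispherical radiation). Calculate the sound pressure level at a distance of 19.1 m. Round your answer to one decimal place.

59.5 dB

Free-field hemispherical radiation: L_p = L_w − 10·log₁₀(2π·r²), r = 19.1 m.
2π·r² = 2292 m², 10·log₁₀ of that is 33.602 dB.
L_p = 93.1 − 33.602 = 59.50 dB.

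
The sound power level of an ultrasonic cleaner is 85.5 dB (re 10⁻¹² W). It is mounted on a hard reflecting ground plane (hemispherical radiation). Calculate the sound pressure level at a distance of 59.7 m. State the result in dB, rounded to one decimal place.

The power spreads over a hemisphere of area 2π·r², so L_p = L_w − 10·log₁₀(2π·r²).
2π·r² = 2.239e+04 m², 10·log₁₀ of that is 43.501 dB.
L_p = 85.5 − 43.501 = 42.00 dB.

42.0 dB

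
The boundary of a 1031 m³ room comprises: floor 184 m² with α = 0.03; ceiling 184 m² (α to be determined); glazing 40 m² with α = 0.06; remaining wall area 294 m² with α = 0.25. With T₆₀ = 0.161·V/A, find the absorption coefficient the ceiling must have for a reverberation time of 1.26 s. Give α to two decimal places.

Required total absorption A = 0.161·1031/1.26 = 131.74 m².
Absorption from the other surfaces = 184·0.03 + 40·0.06 + 294·0.25 = 81.42 m², so the ceiling must supply 50.32 m² over 184 m².
α = 50.32/184 = 0.273.

0.27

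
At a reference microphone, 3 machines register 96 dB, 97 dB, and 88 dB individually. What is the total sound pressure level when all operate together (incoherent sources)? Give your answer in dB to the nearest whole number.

100 dB

For uncorrelated sources the intensities add, so convert each level to linear form, sum, and take 10·log₁₀ of the total.
Σ 10^(L/10) = 10^(96/10) + 10^(97/10) + 10^(88/10) = 9.624e+09.
L_total = 10·log₁₀(9.624e+09) = 99.83 dB.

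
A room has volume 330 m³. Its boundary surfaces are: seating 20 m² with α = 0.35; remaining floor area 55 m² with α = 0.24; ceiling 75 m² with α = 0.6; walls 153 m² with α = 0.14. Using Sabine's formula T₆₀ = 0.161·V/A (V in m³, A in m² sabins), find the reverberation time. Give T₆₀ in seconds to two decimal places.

A = Σ Sᵢαᵢ = 20·0.35 + 55·0.24 + 75·0.6 + 153·0.14 = 86.62 m².
T₆₀ = 0.161 × 330 / 86.62 = 0.613 s.

0.61 s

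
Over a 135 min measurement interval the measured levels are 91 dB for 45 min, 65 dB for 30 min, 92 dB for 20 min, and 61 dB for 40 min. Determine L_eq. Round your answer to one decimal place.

The energy average is taken in the linear domain: L_eq = 10·log₁₀[(Σ tᵢ·10^(Lᵢ/10))/T], T = 135 min.
Σ tᵢ·10^(Lᵢ/10) = 45·10^(91/10) + 30·10^(65/10) + 20·10^(92/10) + 40·10^(61/10) = 8.849e+10.
L_eq = 10·log₁₀(8.849e+10/135) = 88.17 dB.

88.2 dB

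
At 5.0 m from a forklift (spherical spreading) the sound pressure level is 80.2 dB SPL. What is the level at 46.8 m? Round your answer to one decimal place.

60.8 dB SPL

For a point source, L₂ = L₁ − 20·log₁₀(r₂/r₁).
L₂ = 80.2 − 20·log₁₀(46.8/5.0) = 80.2 − 19.426 = 60.77 dB SPL.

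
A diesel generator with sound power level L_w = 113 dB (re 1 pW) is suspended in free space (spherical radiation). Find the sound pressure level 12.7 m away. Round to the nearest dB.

The power spreads over a sphere of area 4π·r², so L_p = L_w − 10·log₁₀(4π·r²).
4π·r² = 2027 m², 10·log₁₀ of that is 33.068 dB.
L_p = 113 − 33.068 = 79.93 dB.

80 dB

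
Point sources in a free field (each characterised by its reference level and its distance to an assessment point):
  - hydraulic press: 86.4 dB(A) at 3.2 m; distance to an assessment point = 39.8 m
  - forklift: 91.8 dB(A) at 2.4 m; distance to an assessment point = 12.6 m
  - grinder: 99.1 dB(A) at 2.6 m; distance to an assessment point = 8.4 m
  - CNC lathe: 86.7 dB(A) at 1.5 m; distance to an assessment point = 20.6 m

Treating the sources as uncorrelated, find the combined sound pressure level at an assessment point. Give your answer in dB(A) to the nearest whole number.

89 dB(A)

Apply inverse-square spreading to bring every level to the receiver, then sum 10^(L/10).
hydraulic press: 86.4 − 20·log₁₀(39.8/3.2) = 86.4 − 21.89 = 64.51 dB(A).
forklift: 91.8 − 20·log₁₀(12.6/2.4) = 91.8 − 14.40 = 77.40 dB(A).
grinder: 99.1 − 20·log₁₀(8.4/2.6) = 99.1 − 10.19 = 88.91 dB(A).
CNC lathe: 86.7 − 20·log₁₀(20.6/1.5) = 86.7 − 22.76 = 63.94 dB(A).
Σ 10^(L/10) = 8.389e+08 → L_total = 10·log₁₀(8.389e+08) = 89.24 dB(A).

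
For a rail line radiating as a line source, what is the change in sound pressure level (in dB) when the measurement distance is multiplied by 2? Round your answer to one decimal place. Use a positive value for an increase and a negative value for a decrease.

-3.0 dB

With cylindrical spreading the level changes by −10·log₁₀(r₂/r₁).
ΔL = −10·log₁₀(2) = -3.01 dB.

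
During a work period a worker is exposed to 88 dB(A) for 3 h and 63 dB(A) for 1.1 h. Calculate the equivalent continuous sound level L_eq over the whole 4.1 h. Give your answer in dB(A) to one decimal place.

86.6 dB(A)

L_eq = 10·log₁₀[(1/T)·Σ tᵢ·10^(Lᵢ/10)] with T = 4.1 h.
Σ tᵢ·10^(Lᵢ/10) = 3·10^(88/10) + 1.1·10^(63/10) = 1.895e+09.
L_eq = 10·log₁₀(1.895e+09/4.1) = 86.65 dB(A).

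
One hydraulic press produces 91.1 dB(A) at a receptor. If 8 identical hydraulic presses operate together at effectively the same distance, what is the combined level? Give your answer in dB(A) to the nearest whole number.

L_total = L₁ + 10·log₁₀ N for N identical incoherent sources.
L_total = 91.1 + 10·log₁₀(8) = 91.1 + 9.031 = 100.13 dB(A).

100 dB(A)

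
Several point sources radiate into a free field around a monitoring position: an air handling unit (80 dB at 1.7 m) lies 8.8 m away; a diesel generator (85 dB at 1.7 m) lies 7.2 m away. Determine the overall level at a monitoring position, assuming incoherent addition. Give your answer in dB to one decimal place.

73.3 dB

Propagate each source to the receiver with L = L_ref − 20·log₁₀(r/r_ref), then add intensities.
air handling unit: 80 − 20·log₁₀(8.8/1.7) = 80 − 14.28 = 65.72 dB.
diesel generator: 85 − 20·log₁₀(7.2/1.7) = 85 − 12.54 = 72.46 dB.
Σ 10^(L/10) = 2.136e+07 → L_total = 10·log₁₀(2.136e+07) = 73.30 dB.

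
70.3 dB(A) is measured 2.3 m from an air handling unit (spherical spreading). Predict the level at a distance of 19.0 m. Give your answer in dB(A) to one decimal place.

For a point source, L₂ = L₁ − 20·log₁₀(r₂/r₁).
L₂ = 70.3 − 20·log₁₀(19.0/2.3) = 70.3 − 18.341 = 51.96 dB(A).

52.0 dB(A)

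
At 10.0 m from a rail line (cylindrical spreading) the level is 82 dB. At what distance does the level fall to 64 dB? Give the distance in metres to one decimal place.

631.0 m

Line-source spreading drops the level by 10·log₁₀(r₂/r₁); inverting, r₂/r₁ = 10^(ΔL/10).
r₂ = 10.0·10^((82−64)/10) = 10.0·10^(18.0/10) = 630.96 m.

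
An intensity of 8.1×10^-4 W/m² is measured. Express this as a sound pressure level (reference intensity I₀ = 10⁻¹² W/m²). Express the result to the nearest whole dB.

L = 10·log₁₀(I/I₀) = 10·log₁₀(8.1×10^-4/10⁻¹²) = 10·log₁₀(8.1×10^8).
L = 10·(0.9085 + 8) = 89.08 dB.

89 dB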